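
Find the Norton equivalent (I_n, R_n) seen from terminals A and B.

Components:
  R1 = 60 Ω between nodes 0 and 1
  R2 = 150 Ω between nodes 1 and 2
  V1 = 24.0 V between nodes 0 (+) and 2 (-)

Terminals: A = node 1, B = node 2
Find the Thévenin equivalent first; then I_n = V_th/R_th and R_n = R_th.
Step 1 — V_th is the open-circuit voltage V_A - V_B (nothing connected across the terminals).
Nodal analysis, taking node 2 as the 0 V reference.
Source V1 fixes V_0 = 24 V.
KCL at each unknown node (sum of currents leaving = 0; resistances in Ω):
  Node 1: (V_1 - 24)/60 + (V_1 - 0)/150 = 0
Collecting terms: 0.02333 × V_1 = 0.4  =>  V_1 = 17.14 V
V_th = V_1 - V_2 = 17.14 - 0 = 17.14 V
Step 2 — R_th: zero the source — replace V1 by a short circuit (node 2 merges into node 0) — and find the resistance seen between A (node 1) and B (node 0).
Reduce the network between node 1 (A) and node 0 (B) by series/parallel combination:
  Rp1 = R1 ‖ R2 (parallel, both between nodes 0 and 1) = 1/(1/60 + 1/150) = 42.86 Ω
R_th = 42.86 Ω
I_n = V_th/R_th = 17.14/42.86 = 0.4 A, and R_n = R_th = 42.86 Ω

Final answer: I_n = 0.4 A, R_n = 42.86 Ω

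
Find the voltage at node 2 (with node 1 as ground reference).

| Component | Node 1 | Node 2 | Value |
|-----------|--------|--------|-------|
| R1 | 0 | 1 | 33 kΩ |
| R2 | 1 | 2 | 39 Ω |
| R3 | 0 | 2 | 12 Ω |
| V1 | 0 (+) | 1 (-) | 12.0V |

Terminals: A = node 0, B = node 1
Nodal analysis, taking node 1 as the 0 V reference.
Source V1 fixes V_0 = 12 V.
KCL at each unknown node (sum of currents leaving = 0; resistances in Ω):
  Node 2: (V_2 - 0)/39 + (V_2 - 12)/12 = 0
Collecting terms: 0.109 × V_2 = 1  =>  V_2 = 9.176 V
The requested potential is V_2 = 9.176 V.

Final answer: V_2 = 9.176 V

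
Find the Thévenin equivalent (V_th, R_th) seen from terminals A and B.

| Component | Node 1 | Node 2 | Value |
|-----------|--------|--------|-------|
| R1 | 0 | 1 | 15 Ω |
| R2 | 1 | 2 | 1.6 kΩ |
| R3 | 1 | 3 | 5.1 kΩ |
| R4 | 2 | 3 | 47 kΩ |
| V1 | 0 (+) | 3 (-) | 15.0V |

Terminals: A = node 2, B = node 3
Step 1 — V_th is the open-circuit voltage V_A - V_B (nothing connected across the terminals).
Nodal analysis, taking node 3 as the 0 V reference.
Source V1 fixes V_0 = 15 V.
KCL at each unknown node (sum of currents leaving = 0; resistances in Ω):
  Node 1: (V_1 - 15)/15 + (V_1 - V_2)/1600 + (V_1 - 0)/5100 = 0
  Node 2: (V_2 - V_1)/1600 + (V_2 - 0)/47000 = 0
Collecting terms (coefficients in siemens):
  0.06749·V_1 - 0.000625·V_2 = 1
  0.0006463·V_2 - 0.000625·V_1 = 0
Determinant D = (0.06749)(0.0006463) - (-0.000625)(-0.000625) = 0.00004323
V_1 = [(1)(0.0006463) - (-0.000625)(0)]/D = 14.95 V
V_2 = [(0.06749)(0) - (1)(-0.000625)]/D = 14.46 V
V_th = V_2 - V_3 = 14.46 - 0 = 14.46 V
Step 2 — R_th: zero the source — replace V1 by a short circuit (node 3 merges into node 0) — and find the resistance seen between A (node 2) and B (node 0).
Reduce the network between node 2 (A) and node 0 (B) by series/parallel combination:
  Rp1 = R1 ‖ R3 (parallel, both between nodes 0 and 1) = 1/(1/15 + 1/5100) = 14.96 Ω
  Rs1 = R2 + Rp1 (series, joined only at node 1) = 1600 + 14.96 = 1615 Ω
  Rp2 = R4 ‖ Rs1 (parallel, both between nodes 0 and 2) = 1/(1/47000 + 1/1615) = 1561 Ω
R_th = 1.561 kΩ

Final answer: V_th = 14.46 V, R_th = 1.561 kΩ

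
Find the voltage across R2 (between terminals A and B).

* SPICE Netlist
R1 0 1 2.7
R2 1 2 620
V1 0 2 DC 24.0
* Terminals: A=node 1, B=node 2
R1 and R2 are in series across V1 (node 0 → node 1 → node 2), and the output A–B is taken across R2, so this is a voltage divider.
Series current: I = V1/(R1 + R2) = 24/(2.7 + 620) = 24/622.7 = 0.03854 A
V_R2 = I × R2 = V1 × R2/(R1 + R2) = 24 × 620/622.7 = 23.9 V

Final answer: 23.9 V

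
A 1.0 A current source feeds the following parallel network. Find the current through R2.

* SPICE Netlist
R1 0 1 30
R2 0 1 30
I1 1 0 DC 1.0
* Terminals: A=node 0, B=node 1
All resistors sit directly between nodes 0 and 1, so they are in parallel and share one voltage V; the full source current 1 A splits among them.
1/R_par = 1/30 + 1/30 = 0.06667 S  =>  R_par = 15 Ω
V = I × R_par = 1 × 15 = 15 V
I_R2 = V/R2 = 15/30 = 0.5 A

Final answer: 0.5 A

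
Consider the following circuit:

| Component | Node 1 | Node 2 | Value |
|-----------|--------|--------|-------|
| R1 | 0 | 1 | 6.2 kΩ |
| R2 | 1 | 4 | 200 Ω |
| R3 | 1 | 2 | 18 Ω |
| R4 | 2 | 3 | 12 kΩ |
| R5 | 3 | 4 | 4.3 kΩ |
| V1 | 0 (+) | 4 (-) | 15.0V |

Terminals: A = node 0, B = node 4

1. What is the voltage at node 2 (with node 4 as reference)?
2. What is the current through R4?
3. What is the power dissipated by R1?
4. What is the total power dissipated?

Nodal analysis, taking node 4 as the 0 V reference.
Source V1 fixes V_0 = 15 V.
KCL at each unknown node (sum of currents leaving = 0; resistances in Ω):
  Node 1: (V_1 - 15)/6200 + (V_1 - 0)/200 + (V_1 - V_2)/18 = 0
  Node 2: (V_2 - V_1)/18 + (V_2 - V_3)/12000 = 0
  Node 3: (V_3 - V_2)/12000 + (V_3 - 0)/4300 = 0
Collecting terms (coefficients in siemens):
  0.06072·V_1 - 0.05556·V_2 = 0.002419
  0.05564·V_2 - 0.05556·V_1 - 0.00008333·V_3 = 0
  0.0003159·V_3 - 0.00008333·V_2 = 0
Solving these 3 simultaneous equations (Gaussian elimination) gives:
  V_1 = 0.4632 V, V_2 = 0.4627 V, V_3 = 0.1221 V
Part 1:
  Read off the nodal solution: V_2 = 0.4627 V
Part 2:
  I_R4 = (V_2 - V_3)/R4 = (0.4627 - 0.1221)/12000 = 0.00002839 A
  Magnitude: I_R4 = 0.00002839 A
Part 3:
  I_R1 = (V_0 - V_1)/R1 = (15 - 0.4632)/6200 = 0.002345 A
  P_R1 = I_R1² × R1 = (0.002345)² × 6200 = 0.03408 W
Part 4:
  Power in each resistor, P = (ΔV)²/R:
    P_R1 = (15 - 0.4632)²/6200 = 0.03408 W
    P_R2 = (0.4632 - 0)²/200 = 0.001073 W
    P_R3 = (0.4632 - 0.4627)²/18 = 0.00000001451 W
    P_R4 = (0.4627 - 0.1221)²/12000 = 0.000009671 W
    P_R5 = (0.1221 - 0)²/4300 = 0.000003465 W
  P_total = P_R1 + P_R2 + P_R3 + P_R4 + P_R5 = 0.03517 W

Final answers:
1. V_2 = 0.4627 V
2. I_R4 = 2.839e-05 A
3. P_R1 = 0.03408 W
4. P_total = 0.03517 W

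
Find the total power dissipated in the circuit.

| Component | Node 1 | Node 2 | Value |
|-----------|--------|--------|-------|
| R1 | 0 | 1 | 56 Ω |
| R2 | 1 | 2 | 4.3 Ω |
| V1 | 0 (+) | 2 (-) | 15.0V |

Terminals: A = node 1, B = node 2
Nodal analysis, taking node 2 as the 0 V reference.
Source V1 fixes V_0 = 15 V.
KCL at each unknown node (sum of currents leaving = 0; resistances in Ω):
  Node 1: (V_1 - 15)/56 + (V_1 - 0)/4.3 = 0
Collecting terms: 0.2504 × V_1 = 0.2679  =>  V_1 = 1.07 V
Power in each resistor, P = (ΔV)²/R:
  P_R1 = (15 - 1.07)²/56 = 3.465 W
  P_R2 = (1.07 - 0)²/4.3 = 0.2661 W
P_total = P_R1 + P_R2 = 3.731 W

Final answer: 3.731 W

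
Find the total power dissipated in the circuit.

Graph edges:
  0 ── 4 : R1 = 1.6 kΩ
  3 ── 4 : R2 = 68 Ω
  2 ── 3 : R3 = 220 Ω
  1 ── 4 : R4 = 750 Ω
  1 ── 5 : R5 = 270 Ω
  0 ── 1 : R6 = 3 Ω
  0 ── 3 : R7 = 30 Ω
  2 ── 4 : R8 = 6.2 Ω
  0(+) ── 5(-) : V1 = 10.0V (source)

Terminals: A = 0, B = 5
Nodal analysis, taking node 5 as the 0 V reference.
Source V1 fixes V_0 = 10 V.
KCL at each unknown node (sum of currents leaving = 0; resistances in Ω):
  Node 1: (V_1 - V_4)/750 + (V_1 - 0)/270 + (V_1 - 10)/3 = 0
  Node 2: (V_2 - V_3)/220 + (V_2 - V_4)/6.2 = 0
  Node 3: (V_3 - V_4)/68 + (V_3 - V_2)/220 + (V_3 - 10)/30 = 0
  Node 4: (V_4 - 10)/1600 + (V_4 - V_3)/68 + (V_4 - V_1)/750 + (V_4 - V_2)/6.2 = 0
Collecting terms (coefficients in siemens):
  0.3384·V_1 - 0.001333·V_4 = 3.333
  0.1658·V_2 - 0.004545·V_3 - 0.1613·V_4 = 0
  0.05258·V_3 - 0.004545·V_2 - 0.01471·V_4 = 0.3333
  0.178·V_4 - 0.001333·V_1 - 0.1613·V_2 - 0.01471·V_3 = 0.00625
Solving these 4 simultaneous equations (Gaussian elimination) gives:
  V_1 = 9.891 V, V_2 = 9.99 V, V_3 = 9.996 V, V_4 = 9.99 V
Power in each resistor, P = (ΔV)²/R:
  P_R1 = (10 - 9.99)²/1600 = 0.0000000669 W
  P_R2 = (9.996 - 9.99)²/68 = 0.0000006355 W
  P_R3 = (9.99 - 9.996)²/220 = 0.0000001858 W
  P_R4 = (9.891 - 9.99)²/750 = 0.00001311 W
  P_R5 = (9.891 - 0)²/270 = 0.3623 W
  P_R6 = (10 - 9.891)²/3 = 0.003997 W
  P_R7 = (10 - 9.996)²/30 = 0.0000004743 W
  P_R8 = (9.99 - 9.99)²/6.2 = 0.000000005237 W
P_total = P_R1 + P_R2 + P_R3 + P_R4 + P_R5 + P_R6 + P_R7 + P_R8 = 0.3663 W

Final answer: 0.3663 W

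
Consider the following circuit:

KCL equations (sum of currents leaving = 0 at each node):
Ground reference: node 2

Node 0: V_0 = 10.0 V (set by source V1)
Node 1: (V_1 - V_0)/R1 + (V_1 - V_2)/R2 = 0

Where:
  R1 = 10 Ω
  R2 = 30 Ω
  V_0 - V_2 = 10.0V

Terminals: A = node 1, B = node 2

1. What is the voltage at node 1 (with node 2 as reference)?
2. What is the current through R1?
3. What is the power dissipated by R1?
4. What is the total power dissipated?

Nodal analysis, taking node 2 as the 0 V reference.
Source V1 fixes V_0 = 10 V.
KCL at each unknown node (sum of currents leaving = 0; resistances in Ω):
  Node 1: (V_1 - 10)/10 + (V_1 - 0)/30 = 0
Collecting terms: 0.1333 × V_1 = 1  =>  V_1 = 7.5 V
Part 1:
  Read off the nodal solution: V_1 = 7.5 V
Part 2:
  I_R1 = (V_0 - V_1)/R1 = (10 - 7.5)/10 = 0.25 A
  Magnitude: I_R1 = 0.25 A
Part 3:
  I_R1 = (V_0 - V_1)/R1 = (10 - 7.5)/10 = 0.25 A
  P_R1 = I_R1² × R1 = (0.25)² × 10 = 0.625 W
Part 4:
  Power in each resistor, P = (ΔV)²/R:
    P_R1 = (10 - 7.5)²/10 = 0.625 W
    P_R2 = (7.5 - 0)²/30 = 1.875 W
  P_total = P_R1 + P_R2 = 2.5 W

Final answers:
1. V_1 = 7.5 V
2. I_R1 = 0.25 A
3. P_R1 = 0.625 W
4. P_total = 2.5 W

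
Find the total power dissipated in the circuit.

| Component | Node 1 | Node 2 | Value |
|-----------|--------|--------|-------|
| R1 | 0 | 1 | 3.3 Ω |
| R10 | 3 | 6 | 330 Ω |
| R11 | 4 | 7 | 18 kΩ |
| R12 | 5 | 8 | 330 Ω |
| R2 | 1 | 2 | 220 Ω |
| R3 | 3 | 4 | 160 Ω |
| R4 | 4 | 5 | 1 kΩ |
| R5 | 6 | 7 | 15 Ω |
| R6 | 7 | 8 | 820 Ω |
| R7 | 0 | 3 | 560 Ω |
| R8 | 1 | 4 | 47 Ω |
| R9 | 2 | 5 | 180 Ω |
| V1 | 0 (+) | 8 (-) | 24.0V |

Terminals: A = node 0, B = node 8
Nodal analysis, taking node 8 as the 0 V reference.
Source V1 fixes V_0 = 24 V.
KCL at each unknown node (sum of currents leaving = 0; resistances in Ω):
  Node 1: (V_1 - 24)/3.3 + (V_1 - V_2)/220 + (V_1 - V_4)/47 = 0
  Node 2: (V_2 - V_1)/220 + (V_2 - V_5)/180 = 0
  Node 3: (V_3 - V_4)/160 + (V_3 - 24)/560 + (V_3 - V_6)/330 = 0
  Node 4: (V_4 - V_3)/160 + (V_4 - V_5)/1000 + (V_4 - V_1)/47 + (V_4 - V_7)/18000 = 0
  Node 5: (V_5 - V_4)/1000 + (V_5 - V_2)/180 + (V_5 - 0)/330 = 0
  Node 6: (V_6 - V_7)/15 + (V_6 - V_3)/330 = 0
  Node 7: (V_7 - V_6)/15 + (V_7 - 0)/820 + (V_7 - V_4)/18000 = 0
Collecting terms (coefficients in siemens):
  0.3289·V_1 - 0.004545·V_2 - 0.02128·V_4 = 7.273
  0.0101·V_2 - 0.004545·V_1 - 0.005556·V_5 = 0
  0.01107·V_3 - 0.00625·V_4 - 0.00303·V_6 = 0.04286
  0.02858·V_4 - 0.02128·V_1 - 0.00625·V_3 - 0.001·V_5 - 0.00005556·V_7 = 0
  0.009586·V_5 - 0.005556·V_2 - 0.001·V_4 = 0
  0.0697·V_6 - 0.00303·V_3 - 0.06667·V_7 = 0
  0.06794·V_7 - 0.00005556·V_4 - 0.06667·V_6 = 0
Solving these 7 simultaneous equations (Gaussian elimination) gives:
  V_1 = 23.83 V, V_2 = 17.66 V, V_3 = 20.86 V, V_4 = 22.77 V
  V_5 = 12.61 V, V_6 = 15.05 V, V_7 = 14.79 V
Power in each resistor, P = (ΔV)²/R:
  P_R1 = (24 - 23.83)²/3.3 = 0.00846 W
  P_R2 = (23.83 - 17.66)²/220 = 0.1732 W
  P_R3 = (20.86 - 22.77)²/160 = 0.02294 W
  P_R4 = (22.77 - 12.61)²/1000 = 0.1032 W
  P_R5 = (15.05 - 14.79)²/15 = 0.004641 W
  P_R6 = (14.79 - 0)²/820 = 0.2667 W
  P_R7 = (24 - 20.86)²/560 = 0.01765 W
  P_R8 = (23.83 - 22.77)²/47 = 0.02396 W
  P_R9 = (17.66 - 12.61)²/180 = 0.1417 W
  P_R10 = (20.86 - 15.05)²/330 = 0.1021 W
  P_R11 = (22.77 - 14.79)²/18000 = 0.003542 W
  P_R12 = (12.61 - 0)²/330 = 0.4819 W
P_total = P_R1 + P_R2 + P_R3 + P_R4 + P_R5 + P_R6 + P_R7 + P_R8 + P_R9 + P_R10 + P_R11 + P_R12 = 1.35 W

Final answer: 1.35 W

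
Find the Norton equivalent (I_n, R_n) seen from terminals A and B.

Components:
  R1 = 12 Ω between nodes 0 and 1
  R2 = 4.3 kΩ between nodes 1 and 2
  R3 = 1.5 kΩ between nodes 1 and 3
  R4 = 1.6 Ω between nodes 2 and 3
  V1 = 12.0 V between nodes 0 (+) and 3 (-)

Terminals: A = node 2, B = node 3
Find the Thévenin equivalent first; then I_n = V_th/R_th and R_n = R_th.
Step 1 — V_th is the open-circuit voltage V_A - V_B (nothing connected across the terminals).
Nodal analysis, taking node 3 as the 0 V reference.
Source V1 fixes V_0 = 12 V.
KCL at each unknown node (sum of currents leaving = 0; resistances in Ω):
  Node 1: (V_1 - 12)/12 + (V_1 - V_2)/4300 + (V_1 - 0)/1500 = 0
  Node 2: (V_2 - V_1)/4300 + (V_2 - 0)/1.6 = 0
Collecting terms (coefficients in siemens):
  0.08423·V_1 - 0.0002326·V_2 = 1
  0.6252·V_2 - 0.0002326·V_1 = 0
Determinant D = (0.08423)(0.6252) - (-0.0002326)(-0.0002326) = 0.05266
V_1 = [(1)(0.6252) - (-0.0002326)(0)]/D = 11.87 V
V_2 = [(0.08423)(0) - (1)(-0.0002326)]/D = 0.004416 V
V_th = V_2 - V_3 = 0.004416 - 0 = 0.004416 V
Step 2 — R_th: zero the source — replace V1 by a short circuit (node 3 merges into node 0) — and find the resistance seen between A (node 2) and B (node 0).
Reduce the network between node 2 (A) and node 0 (B) by series/parallel combination:
  Rp1 = R1 ‖ R3 (parallel, both between nodes 0 and 1) = 1/(1/12 + 1/1500) = 11.9 Ω
  Rs1 = R2 + Rp1 (series, joined only at node 1) = 4300 + 11.9 = 4312 Ω
  Rp2 = R4 ‖ Rs1 (parallel, both between nodes 0 and 2) = 1/(1/1.6 + 1/4312) = 1.599 Ω
R_th = 1.599 Ω
I_n = V_th/R_th = 0.004416/1.599 = 0.002761 A, and R_n = R_th = 1.599 Ω

Final answer: I_n = 0.002761 A, R_n = 1.599 Ω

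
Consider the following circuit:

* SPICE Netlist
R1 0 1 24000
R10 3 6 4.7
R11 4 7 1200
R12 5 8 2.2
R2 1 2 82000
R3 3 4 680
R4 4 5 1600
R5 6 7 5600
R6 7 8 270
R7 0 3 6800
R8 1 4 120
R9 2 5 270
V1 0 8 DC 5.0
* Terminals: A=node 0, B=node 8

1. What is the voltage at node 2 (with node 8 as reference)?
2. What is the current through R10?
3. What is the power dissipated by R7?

Nodal analysis, taking node 8 as the 0 V reference.
Source V1 fixes V_0 = 5 V.
KCL at each unknown node (sum of currents leaving = 0; resistances in Ω):
  Node 1: (V_1 - 5)/24000 + (V_1 - V_2)/82000 + (V_1 - V_4)/120 = 0
  Node 2: (V_2 - V_1)/82000 + (V_2 - V_5)/270 = 0
  Node 3: (V_3 - V_4)/680 + (V_3 - 5)/6800 + (V_3 - V_6)/4.7 = 0
  Node 4: (V_4 - V_3)/680 + (V_4 - V_5)/1600 + (V_4 - V_1)/120 + (V_4 - V_7)/1200 = 0
  Node 5: (V_5 - V_4)/1600 + (V_5 - V_2)/270 + (V_5 - 0)/2.2 = 0
  Node 6: (V_6 - V_7)/5600 + (V_6 - V_3)/4.7 = 0
  Node 7: (V_7 - V_6)/5600 + (V_7 - 0)/270 + (V_7 - V_4)/1200 = 0
Collecting terms (coefficients in siemens):
  0.008387·V_1 - 0.0000122·V_2 - 0.008333·V_4 = 0.0002083
  0.003716·V_2 - 0.0000122·V_1 - 0.003704·V_5 = 0
  0.2144·V_3 - 0.001471·V_4 - 0.2128·V_6 = 0.0007353
  0.01126·V_4 - 0.008333·V_1 - 0.001471·V_3 - 0.000625·V_5 - 0.0008333·V_7 = 0
  0.4589·V_5 - 0.003704·V_2 - 0.000625·V_4 = 0
  0.2129·V_6 - 0.2128·V_3 - 0.0001786·V_7 = 0
  0.004716·V_7 - 0.0008333·V_4 - 0.0001786·V_6 = 0
Solving these 7 simultaneous equations (Gaussian elimination) gives:
  V_1 = 0.5454 V, V_2 = 0.002522 V, V_3 = 0.8508 V, V_4 = 0.5239 V
  V_5 = 0.000734 V, V_6 = 0.8502 V, V_7 = 0.1248 V
Part 1:
  Read off the nodal solution: V_2 = 0.002522 V
Part 2:
  I_R10 = (V_3 - V_6)/R10 = (0.8508 - 0.8502)/4.7 = 0.0001295 A
  Magnitude: I_R10 = 0.0001295 A
Part 3:
  I_R7 = (V_0 - V_3)/R7 = (5 - 0.8508)/6800 = 0.0006102 A
  P_R7 = I_R7² × R7 = (0.0006102)² × 6800 = 0.002532 W

Final answers:
1. V_2 = 0.002522 V
2. I_R10 = 0.0001295 A
3. P_R7 = 0.002532 W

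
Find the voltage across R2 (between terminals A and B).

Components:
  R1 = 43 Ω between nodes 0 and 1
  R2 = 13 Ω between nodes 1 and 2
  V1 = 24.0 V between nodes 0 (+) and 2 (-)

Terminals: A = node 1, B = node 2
R1 and R2 are in series across V1 (node 0 → node 1 → node 2), and the output A–B is taken across R2, so this is a voltage divider.
Series current: I = V1/(R1 + R2) = 24/(43 + 13) = 24/56 = 0.4286 A
V_R2 = I × R2 = V1 × R2/(R1 + R2) = 24 × 13/56 = 5.571 V

Final answer: 5.571 V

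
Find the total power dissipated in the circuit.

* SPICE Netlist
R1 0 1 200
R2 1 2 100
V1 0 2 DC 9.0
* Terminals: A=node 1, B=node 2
Nodal analysis, taking node 2 as the 0 V reference.
Source V1 fixes V_0 = 9 V.
KCL at each unknown node (sum of currents leaving = 0; resistances in Ω):
  Node 1: (V_1 - 9)/200 + (V_1 - 0)/100 = 0
Collecting terms: 0.015 × V_1 = 0.045  =>  V_1 = 3 V
Power in each resistor, P = (ΔV)²/R:
  P_R1 = (9 - 3)²/200 = 0.18 W
  P_R2 = (3 - 0)²/100 = 0.09 W
P_total = P_R1 + P_R2 = 0.27 W

Final answer: 0.27 W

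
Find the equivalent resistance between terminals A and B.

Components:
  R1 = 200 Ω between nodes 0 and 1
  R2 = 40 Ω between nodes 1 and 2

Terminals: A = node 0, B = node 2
Reduce the network between node 0 (A) and node 2 (B) by series/parallel combination:
  Rs1 = R1 + R2 (series, joined only at node 1) = 200 + 40 = 240 Ω
R_eq = 240 Ω

Final answer: 240 Ω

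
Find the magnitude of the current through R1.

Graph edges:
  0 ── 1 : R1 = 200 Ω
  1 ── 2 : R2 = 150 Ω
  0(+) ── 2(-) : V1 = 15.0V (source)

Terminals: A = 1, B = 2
Nodal analysis, taking node 2 as the 0 V reference.
Source V1 fixes V_0 = 15 V.
KCL at each unknown node (sum of currents leaving = 0; resistances in Ω):
  Node 1: (V_1 - 15)/200 + (V_1 - 0)/150 = 0
Collecting terms: 0.01167 × V_1 = 0.075  =>  V_1 = 6.429 V
I_R1 = (V_0 - V_1)/R1 = (15 - 6.429)/200 = 0.04286 A
|I_R1| = 0.04286 A

Final answer: |I_R1| = 0.04286 A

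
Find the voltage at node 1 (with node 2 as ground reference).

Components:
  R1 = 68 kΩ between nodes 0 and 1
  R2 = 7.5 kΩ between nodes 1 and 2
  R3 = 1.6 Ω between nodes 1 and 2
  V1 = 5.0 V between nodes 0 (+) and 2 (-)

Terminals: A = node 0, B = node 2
Nodal analysis, taking node 2 as the 0 V reference.
Source V1 fixes V_0 = 5 V.
KCL at each unknown node (sum of currents leaving = 0; resistances in Ω):
  Node 1: (V_1 - 5)/68000 + (V_1 - 0)/7500 + (V_1 - 0)/1.6 = 0
Collecting terms: 0.6251 × V_1 = 0.00007353  =>  V_1 = 0.0001176 V
The requested potential is V_1 = 0.0001176 V.

Final answer: V_1 = 0.0001176 V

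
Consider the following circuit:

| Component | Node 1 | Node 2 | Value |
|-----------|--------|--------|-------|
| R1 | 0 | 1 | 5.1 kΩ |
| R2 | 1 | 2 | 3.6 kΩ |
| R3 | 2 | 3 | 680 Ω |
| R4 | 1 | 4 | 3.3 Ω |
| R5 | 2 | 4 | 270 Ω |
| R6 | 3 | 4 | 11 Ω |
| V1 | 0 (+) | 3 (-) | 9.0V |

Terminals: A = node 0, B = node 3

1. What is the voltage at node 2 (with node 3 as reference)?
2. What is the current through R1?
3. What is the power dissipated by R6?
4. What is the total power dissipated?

Nodal analysis, taking node 3 as the 0 V reference.
Source V1 fixes V_0 = 9 V.
KCL at each unknown node (sum of currents leaving = 0; resistances in Ω):
  Node 1: (V_1 - 9)/5100 + (V_1 - V_2)/3600 + (V_1 - V_4)/3.3 = 0
  Node 2: (V_2 - V_1)/3600 + (V_2 - 0)/680 + (V_2 - V_4)/270 = 0
  Node 4: (V_4 - V_1)/3.3 + (V_4 - V_2)/270 + (V_4 - 0)/11 = 0
Collecting terms (coefficients in siemens):
  0.3035·V_1 - 0.0002778·V_2 - 0.303·V_4 = 0.001765
  0.005452·V_2 - 0.0002778·V_1 - 0.003704·V_4 = 0
  0.3976·V_4 - 0.303·V_1 - 0.003704·V_2 = 0
Solving these 3 simultaneous equations (Gaussian elimination) gives:
  V_1 = 0.02492 V, V_2 = 0.01426 V, V_4 = 0.01913 V
Part 1:
  Read off the nodal solution: V_2 = 0.01426 V
Part 2:
  I_R1 = (V_0 - V_1)/R1 = (9 - 0.02492)/5100 = 0.00176 A
  Magnitude: I_R1 = 0.00176 A
Part 3:
  I_R6 = (V_3 - V_4)/R6 = (0 - 0.01913)/11 = -0.001739 A
  P_R6 = I_R6² × R6 = (-0.001739)² × 11 = 0.00003326 W
Part 4:
  Power in each resistor, P = (ΔV)²/R:
    P_R1 = (9 - 0.02492)²/5100 = 0.01579 W
    P_R2 = (0.02492 - 0.01426)²/3600 = 0.00000003157 W
    P_R3 = (0.01426 - 0)²/680 = 0.0000002992 W
    P_R4 = (0.02492 - 0.01913)²/3.3 = 0.00001019 W
    P_R5 = (0.01426 - 0.01913)²/270 = 0.00000008762 W
    P_R6 = (0 - 0.01913)²/11 = 0.00003326 W
  P_total = P_R1 + P_R2 + P_R3 + P_R4 + P_R5 + P_R6 = 0.01584 W

Final answers:
1. V_2 = 0.01426 V
2. I_R1 = 0.00176 A
3. P_R6 = 3.326e-05 W
4. P_total = 0.01584 W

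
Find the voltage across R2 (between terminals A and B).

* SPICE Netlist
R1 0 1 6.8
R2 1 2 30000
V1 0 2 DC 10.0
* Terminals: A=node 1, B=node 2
R1 and R2 are in series across V1 (node 0 → node 1 → node 2), and the output A–B is taken across R2, so this is a voltage divider.
Series current: I = V1/(R1 + R2) = 10/(6.8 + 30000) = 10/30010 = 0.0003333 A
V_R2 = I × R2 = V1 × R2/(R1 + R2) = 10 × 30000/30010 = 9.998 V

Final answer: 9.998 V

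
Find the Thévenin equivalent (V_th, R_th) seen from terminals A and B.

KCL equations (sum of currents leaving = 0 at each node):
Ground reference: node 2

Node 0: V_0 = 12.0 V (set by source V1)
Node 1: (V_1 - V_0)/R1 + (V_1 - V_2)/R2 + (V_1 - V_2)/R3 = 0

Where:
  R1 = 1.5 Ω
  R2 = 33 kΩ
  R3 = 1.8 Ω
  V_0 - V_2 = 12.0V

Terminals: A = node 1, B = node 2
Step 1 — V_th is the open-circuit voltage V_A - V_B (nothing connected across the terminals).
Nodal analysis, taking node 2 as the 0 V reference.
Source V1 fixes V_0 = 12 V.
KCL at each unknown node (sum of currents leaving = 0; resistances in Ω):
  Node 1: (V_1 - 12)/1.5 + (V_1 - 0)/33000 + (V_1 - 0)/1.8 = 0
Collecting terms: 1.222 × V_1 = 8  =>  V_1 = 6.545 V
V_th = V_1 - V_2 = 6.545 - 0 = 6.545 V
Step 2 — R_th: zero the source — replace V1 by a short circuit (node 2 merges into node 0) — and find the resistance seen between A (node 1) and B (node 0).
Reduce the network between node 1 (A) and node 0 (B) by series/parallel combination:
  Rp1 = R1 ‖ R2 ‖ R3 (parallel, all between nodes 0 and 1) = 1/(1/1.5 + 1/33000 + 1/1.8) = 0.8182 Ω
R_th = 0.8182 Ω

Final answer: V_th = 6.545 V, R_th = 0.8182 Ω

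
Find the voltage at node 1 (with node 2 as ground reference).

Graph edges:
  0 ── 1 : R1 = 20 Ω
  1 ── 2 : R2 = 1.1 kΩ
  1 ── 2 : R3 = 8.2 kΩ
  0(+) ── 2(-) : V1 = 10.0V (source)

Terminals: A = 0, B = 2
Nodal analysis, taking node 2 as the 0 V reference.
Source V1 fixes V_0 = 10 V.
KCL at each unknown node (sum of currents leaving = 0; resistances in Ω):
  Node 1: (V_1 - 10)/20 + (V_1 - 0)/1100 + (V_1 - 0)/8200 = 0
Collecting terms: 0.05103 × V_1 = 0.5  =>  V_1 = 9.798 V
The requested potential is V_1 = 9.798 V.

Final answer: V_1 = 9.798 V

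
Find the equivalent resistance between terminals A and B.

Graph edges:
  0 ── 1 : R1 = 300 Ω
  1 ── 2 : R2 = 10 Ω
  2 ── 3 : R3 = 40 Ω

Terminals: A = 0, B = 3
Reduce the network between node 0 (A) and node 3 (B) by series/parallel combination:
  Rs1 = R1 + R2 (series, joined only at node 1) = 300 + 10 = 310 Ω
  Rs2 = R3 + Rs1 (series, joined only at node 2) = 40 + 310 = 350 Ω
R_eq = 350 Ω

Final answer: 350 Ω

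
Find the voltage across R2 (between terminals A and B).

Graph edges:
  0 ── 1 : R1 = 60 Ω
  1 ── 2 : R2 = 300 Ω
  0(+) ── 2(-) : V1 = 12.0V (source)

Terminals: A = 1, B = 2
R1 and R2 are in series across V1 (node 0 → node 1 → node 2), and the output A–B is taken across R2, so this is a voltage divider.
Series current: I = V1/(R1 + R2) = 12/(60 + 300) = 12/360 = 0.03333 A
V_R2 = I × R2 = V1 × R2/(R1 + R2) = 12 × 300/360 = 10 V

Final answer: 10 V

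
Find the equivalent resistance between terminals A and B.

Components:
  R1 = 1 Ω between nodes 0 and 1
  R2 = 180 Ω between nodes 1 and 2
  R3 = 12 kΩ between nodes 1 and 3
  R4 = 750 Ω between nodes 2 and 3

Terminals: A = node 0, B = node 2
Reduce the network between node 0 (A) and node 2 (B) by series/parallel combination:
  Rs1 = R3 + R4 (series, joined only at node 3) = 12000 + 750 = 12750 Ω
  Rp1 = R2 ‖ Rs1 (parallel, both between nodes 1 and 2) = 1/(1/180 + 1/12750) = 177.5 Ω
  Rs2 = R1 + Rp1 (series, joined only at node 1) = 1 + 177.5 = 178.5 Ω
R_eq = 178.5 Ω

Final answer: 178.5 Ω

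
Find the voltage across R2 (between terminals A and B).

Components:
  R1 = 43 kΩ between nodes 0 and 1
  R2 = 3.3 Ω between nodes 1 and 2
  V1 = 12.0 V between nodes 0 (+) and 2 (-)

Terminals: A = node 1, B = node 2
R1 and R2 are in series across V1 (node 0 → node 1 → node 2), and the output A–B is taken across R2, so this is a voltage divider.
Series current: I = V1/(R1 + R2) = 12/(43000 + 3.3) = 12/43000 = 0.000279 A
V_R2 = I × R2 = V1 × R2/(R1 + R2) = 12 × 3.3/43000 = 0.0009209 V

Final answer: 0.0009209 V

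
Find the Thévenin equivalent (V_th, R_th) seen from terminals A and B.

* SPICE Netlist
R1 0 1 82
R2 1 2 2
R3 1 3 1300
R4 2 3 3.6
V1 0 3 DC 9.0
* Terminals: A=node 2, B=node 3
Step 1 — V_th is the open-circuit voltage V_A - V_B (nothing connected across the terminals).
Nodal analysis, taking node 3 as the 0 V reference.
Source V1 fixes V_0 = 9 V.
KCL at each unknown node (sum of currents leaving = 0; resistances in Ω):
  Node 1: (V_1 - 9)/82 + (V_1 - V_2)/2 + (V_1 - 0)/1300 = 0
  Node 2: (V_2 - V_1)/2 + (V_2 - 0)/3.6 = 0
Collecting terms (coefficients in siemens):
  0.513·V_1 - 0.5·V_2 = 0.1098
  0.7778·V_2 - 0.5·V_1 = 0
Determinant D = (0.513)(0.7778) - (-0.5)(-0.5) = 0.149
V_1 = [(0.1098)(0.7778) - (-0.5)(0)]/D = 0.573 V
V_2 = [(0.513)(0) - (0.1098)(-0.5)]/D = 0.3684 V
V_th = V_2 - V_3 = 0.3684 - 0 = 0.3684 V
Step 2 — R_th: zero the source — replace V1 by a short circuit (node 3 merges into node 0) — and find the resistance seen between A (node 2) and B (node 0).
Reduce the network between node 2 (A) and node 0 (B) by series/parallel combination:
  Rp1 = R1 ‖ R3 (parallel, both between nodes 0 and 1) = 1/(1/82 + 1/1300) = 77.13 Ω
  Rs1 = R2 + Rp1 (series, joined only at node 1) = 2 + 77.13 = 79.13 Ω
  Rp2 = R4 ‖ Rs1 (parallel, both between nodes 0 and 2) = 1/(1/3.6 + 1/79.13) = 3.443 Ω
R_th = 3.443 Ω

Final answer: V_th = 0.3684 V, R_th = 3.443 Ω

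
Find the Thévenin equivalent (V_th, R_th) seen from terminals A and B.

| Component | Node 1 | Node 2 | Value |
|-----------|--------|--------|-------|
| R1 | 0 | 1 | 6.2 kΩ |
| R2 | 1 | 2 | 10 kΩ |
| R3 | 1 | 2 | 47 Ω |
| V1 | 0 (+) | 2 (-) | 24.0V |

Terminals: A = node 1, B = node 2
Step 1 — V_th is the open-circuit voltage V_A - V_B (nothing connected across the terminals).
Nodal analysis, taking node 2 as the 0 V reference.
Source V1 fixes V_0 = 24 V.
KCL at each unknown node (sum of currents leaving = 0; resistances in Ω):
  Node 1: (V_1 - 24)/6200 + (V_1 - 0)/10000 + (V_1 - 0)/47 = 0
Collecting terms: 0.02154 × V_1 = 0.003871  =>  V_1 = 0.1797 V
V_th = V_1 - V_2 = 0.1797 - 0 = 0.1797 V
Step 2 — R_th: zero the source — replace V1 by a short circuit (node 2 merges into node 0) — and find the resistance seen between A (node 1) and B (node 0).
Reduce the network between node 1 (A) and node 0 (B) by series/parallel combination:
  Rp1 = R1 ‖ R2 ‖ R3 (parallel, all between nodes 0 and 1) = 1/(1/6200 + 1/10000 + 1/47) = 46.43 Ω
R_th = 46.43 Ω

Final answer: V_th = 0.1797 V, R_th = 46.43 Ω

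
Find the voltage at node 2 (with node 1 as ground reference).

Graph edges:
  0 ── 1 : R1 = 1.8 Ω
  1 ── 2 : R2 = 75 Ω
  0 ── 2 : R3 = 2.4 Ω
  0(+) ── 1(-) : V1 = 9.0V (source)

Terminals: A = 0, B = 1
Nodal analysis, taking node 1 as the 0 V reference.
Source V1 fixes V_0 = 9 V.
KCL at each unknown node (sum of currents leaving = 0; resistances in Ω):
  Node 2: (V_2 - 0)/75 + (V_2 - 9)/2.4 = 0
Collecting terms: 0.43 × V_2 = 3.75  =>  V_2 = 8.721 V
The requested potential is V_2 = 8.721 V.

Final answer: V_2 = 8.721 V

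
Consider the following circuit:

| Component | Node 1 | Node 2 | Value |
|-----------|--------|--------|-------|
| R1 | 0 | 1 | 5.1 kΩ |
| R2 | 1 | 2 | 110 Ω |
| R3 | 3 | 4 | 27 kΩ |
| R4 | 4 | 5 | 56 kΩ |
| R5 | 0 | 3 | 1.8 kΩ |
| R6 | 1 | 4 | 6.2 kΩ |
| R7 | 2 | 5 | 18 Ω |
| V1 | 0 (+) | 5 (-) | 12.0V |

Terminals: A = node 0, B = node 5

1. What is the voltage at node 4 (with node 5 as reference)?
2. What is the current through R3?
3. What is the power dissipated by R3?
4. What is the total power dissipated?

Nodal analysis, taking node 5 as the 0 V reference.
Source V1 fixes V_0 = 12 V.
KCL at each unknown node (sum of currents leaving = 0; resistances in Ω):
  Node 1: (V_1 - 12)/5100 + (V_1 - V_2)/110 + (V_1 - V_4)/6200 = 0
  Node 2: (V_2 - V_1)/110 + (V_2 - 0)/18 = 0
  Node 3: (V_3 - V_4)/27000 + (V_3 - 12)/1800 = 0
  Node 4: (V_4 - V_3)/27000 + (V_4 - 0)/56000 + (V_4 - V_1)/6200 = 0
Collecting terms (coefficients in siemens):
  0.009448·V_1 - 0.009091·V_2 - 0.0001613·V_4 = 0.002353
  0.06465·V_2 - 0.009091·V_1 = 0
  0.0005926·V_3 - 0.00003704·V_4 = 0.006667
  0.0002162·V_4 - 0.0001613·V_1 - 0.00003704·V_3 = 0
Solving these 4 simultaneous equations (Gaussian elimination) gives:
  V_1 = 0.3314 V, V_2 = 0.0466 V, V_3 = 11.39 V, V_4 = 2.198 V
Part 1:
  Read off the nodal solution: V_4 = 2.198 V
Part 2:
  I_R3 = (V_3 - V_4)/R3 = (11.39 - 2.198)/27000 = 0.0003403 A
  Magnitude: I_R3 = 0.0003403 A
Part 3:
  I_R3 = (V_3 - V_4)/R3 = (11.39 - 2.198)/27000 = 0.0003403 A
  P_R3 = I_R3² × R3 = (0.0003403)² × 27000 = 0.003127 W
Part 4:
  Power in each resistor, P = (ΔV)²/R:
    P_R1 = (12 - 0.3314)²/5100 = 0.0267 W
    P_R2 = (0.3314 - 0.0466)²/110 = 0.0007373 W
    P_R3 = (11.39 - 2.198)²/27000 = 0.003127 W
    P_R4 = (2.198 - 0)²/56000 = 0.00008628 W
    P_R5 = (12 - 11.39)²/1800 = 0.0002085 W
    P_R6 = (0.3314 - 2.198)²/6200 = 0.0005621 W
    P_R7 = (0.0466 - 0)²/18 = 0.0001207 W
  P_total = P_R1 + P_R2 + P_R3 + P_R4 + P_R5 + P_R6 + P_R7 = 0.03154 W

Final answers:
1. V_4 = 2.198 V
2. I_R3 = 0.0003403 A
3. P_R3 = 0.003127 W
4. P_total = 0.03154 W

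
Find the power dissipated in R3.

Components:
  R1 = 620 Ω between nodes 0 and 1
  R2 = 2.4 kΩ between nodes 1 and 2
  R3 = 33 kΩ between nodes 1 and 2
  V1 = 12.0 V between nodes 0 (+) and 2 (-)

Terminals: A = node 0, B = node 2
Nodal analysis, taking node 2 as the 0 V reference.
Source V1 fixes V_0 = 12 V.
KCL at each unknown node (sum of currents leaving = 0; resistances in Ω):
  Node 1: (V_1 - 12)/620 + (V_1 - 0)/2400 + (V_1 - 0)/33000 = 0
Collecting terms: 0.00206 × V_1 = 0.01935  =>  V_1 = 9.396 V
I_R3 = (V_1 - V_2)/R3 = (9.396 - 0)/33000 = 0.0002847 A
P_R3 = I_R3² × R3 = (0.0002847)² × 33000 = 0.002675 W

Final answer: 0.002675 W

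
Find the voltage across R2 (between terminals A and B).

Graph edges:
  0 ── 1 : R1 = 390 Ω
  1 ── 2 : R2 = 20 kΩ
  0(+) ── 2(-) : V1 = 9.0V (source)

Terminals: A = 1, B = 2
R1 and R2 are in series across V1 (node 0 → node 1 → node 2), and the output A–B is taken across R2, so this is a voltage divider.
Series current: I = V1/(R1 + R2) = 9/(390 + 20000) = 9/20390 = 0.0004414 A
V_R2 = I × R2 = V1 × R2/(R1 + R2) = 9 × 20000/20390 = 8.828 V

Final answer: 8.828 V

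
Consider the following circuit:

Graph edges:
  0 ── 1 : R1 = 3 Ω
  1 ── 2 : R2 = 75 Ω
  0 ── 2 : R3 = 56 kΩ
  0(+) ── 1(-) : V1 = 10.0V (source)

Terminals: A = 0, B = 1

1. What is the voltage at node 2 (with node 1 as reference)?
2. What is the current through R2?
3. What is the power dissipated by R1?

Nodal analysis, taking node 1 as the 0 V reference.
Source V1 fixes V_0 = 10 V.
KCL at each unknown node (sum of currents leaving = 0; resistances in Ω):
  Node 2: (V_2 - 0)/75 + (V_2 - 10)/56000 = 0
Collecting terms: 0.01335 × V_2 = 0.0001786  =>  V_2 = 0.01337 V
Part 1:
  Read off the nodal solution: V_2 = 0.01337 V
Part 2:
  I_R2 = (V_1 - V_2)/R2 = (0 - 0.01337)/75 = -0.0001783 A
  Magnitude: I_R2 = 0.0001783 A
Part 3:
  I_R1 = (V_0 - V_1)/R1 = (10 - 0)/3 = 3.333 A
  P_R1 = I_R1² × R1 = (3.333)² × 3 = 33.33 W

Final answers:
1. V_2 = 0.01337 V
2. I_R2 = 0.0001783 A
3. P_R1 = 33.33 W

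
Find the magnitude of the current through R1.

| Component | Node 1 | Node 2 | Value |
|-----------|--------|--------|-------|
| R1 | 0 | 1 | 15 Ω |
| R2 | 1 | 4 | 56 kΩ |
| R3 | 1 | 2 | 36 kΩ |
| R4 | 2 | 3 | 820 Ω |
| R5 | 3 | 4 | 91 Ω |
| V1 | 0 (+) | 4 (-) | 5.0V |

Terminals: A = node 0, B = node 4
Nodal analysis, taking node 4 as the 0 V reference.
Source V1 fixes V_0 = 5 V.
KCL at each unknown node (sum of currents leaving = 0; resistances in Ω):
  Node 1: (V_1 - 5)/15 + (V_1 - 0)/56000 + (V_1 - V_2)/36000 = 0
  Node 2: (V_2 - V_1)/36000 + (V_2 - V_3)/820 = 0
  Node 3: (V_3 - V_2)/820 + (V_3 - 0)/91 = 0
Collecting terms (coefficients in siemens):
  0.06671·V_1 - 0.00002778·V_2 = 0.3333
  0.001247·V_2 - 0.00002778·V_1 - 0.00122·V_3 = 0
  0.01221·V_3 - 0.00122·V_2 = 0
Solving these 3 simultaneous equations (Gaussian elimination) gives:
  V_1 = 4.997 V, V_2 = 0.1233 V, V_3 = 0.01232 V
I_R1 = (V_0 - V_1)/R1 = (5 - 4.997)/15 = 0.0002246 A
|I_R1| = 0.0002246 A

Final answer: |I_R1| = 0.0002246 A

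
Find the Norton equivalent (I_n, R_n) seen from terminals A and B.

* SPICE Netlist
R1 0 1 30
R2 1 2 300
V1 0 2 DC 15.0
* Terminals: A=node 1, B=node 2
Find the Thévenin equivalent first; then I_n = V_th/R_th and R_n = R_th.
Step 1 — V_th is the open-circuit voltage V_A - V_B (nothing connected across the terminals).
Nodal analysis, taking node 2 as the 0 V reference.
Source V1 fixes V_0 = 15 V.
KCL at each unknown node (sum of currents leaving = 0; resistances in Ω):
  Node 1: (V_1 - 15)/30 + (V_1 - 0)/300 = 0
Collecting terms: 0.03667 × V_1 = 0.5  =>  V_1 = 13.64 V
V_th = V_1 - V_2 = 13.64 - 0 = 13.64 V
Step 2 — R_th: zero the source — replace V1 by a short circuit (node 2 merges into node 0) — and find the resistance seen between A (node 1) and B (node 0).
Reduce the network between node 1 (A) and node 0 (B) by series/parallel combination:
  Rp1 = R1 ‖ R2 (parallel, both between nodes 0 and 1) = 1/(1/30 + 1/300) = 27.27 Ω
R_th = 27.27 Ω
I_n = V_th/R_th = 13.64/27.27 = 0.5 A, and R_n = R_th = 27.27 Ω

Final answer: I_n = 0.5 A, R_n = 27.27 Ω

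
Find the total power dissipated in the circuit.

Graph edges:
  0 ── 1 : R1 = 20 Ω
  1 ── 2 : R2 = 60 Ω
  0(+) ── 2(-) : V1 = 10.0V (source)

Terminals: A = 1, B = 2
Nodal analysis, taking node 2 as the 0 V reference.
Source V1 fixes V_0 = 10 V.
KCL at each unknown node (sum of currents leaving = 0; resistances in Ω):
  Node 1: (V_1 - 10)/20 + (V_1 - 0)/60 = 0
Collecting terms: 0.06667 × V_1 = 0.5  =>  V_1 = 7.5 V
Power in each resistor, P = (ΔV)²/R:
  P_R1 = (10 - 7.5)²/20 = 0.3125 W
  P_R2 = (7.5 - 0)²/60 = 0.9375 W
P_total = P_R1 + P_R2 = 1.25 W

Final answer: 1.25 W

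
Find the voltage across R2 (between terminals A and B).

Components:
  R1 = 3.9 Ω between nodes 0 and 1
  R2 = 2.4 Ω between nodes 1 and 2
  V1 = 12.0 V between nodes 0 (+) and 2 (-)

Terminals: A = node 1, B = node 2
R1 and R2 are in series across V1 (node 0 → node 1 → node 2), and the output A–B is taken across R2, so this is a voltage divider.
Series current: I = V1/(R1 + R2) = 12/(3.9 + 2.4) = 12/6.3 = 1.905 A
V_R2 = I × R2 = V1 × R2/(R1 + R2) = 12 × 2.4/6.3 = 4.571 V

Final answer: 4.571 V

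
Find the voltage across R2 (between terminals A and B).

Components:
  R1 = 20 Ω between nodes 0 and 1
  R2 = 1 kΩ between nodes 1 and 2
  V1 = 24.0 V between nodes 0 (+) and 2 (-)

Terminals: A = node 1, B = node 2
R1 and R2 are in series across V1 (node 0 → node 1 → node 2), and the output A–B is taken across R2, so this is a voltage divider.
Series current: I = V1/(R1 + R2) = 24/(20 + 1000) = 24/1020 = 0.02353 A
V_R2 = I × R2 = V1 × R2/(R1 + R2) = 24 × 1000/1020 = 23.53 V

Final answer: 23.53 V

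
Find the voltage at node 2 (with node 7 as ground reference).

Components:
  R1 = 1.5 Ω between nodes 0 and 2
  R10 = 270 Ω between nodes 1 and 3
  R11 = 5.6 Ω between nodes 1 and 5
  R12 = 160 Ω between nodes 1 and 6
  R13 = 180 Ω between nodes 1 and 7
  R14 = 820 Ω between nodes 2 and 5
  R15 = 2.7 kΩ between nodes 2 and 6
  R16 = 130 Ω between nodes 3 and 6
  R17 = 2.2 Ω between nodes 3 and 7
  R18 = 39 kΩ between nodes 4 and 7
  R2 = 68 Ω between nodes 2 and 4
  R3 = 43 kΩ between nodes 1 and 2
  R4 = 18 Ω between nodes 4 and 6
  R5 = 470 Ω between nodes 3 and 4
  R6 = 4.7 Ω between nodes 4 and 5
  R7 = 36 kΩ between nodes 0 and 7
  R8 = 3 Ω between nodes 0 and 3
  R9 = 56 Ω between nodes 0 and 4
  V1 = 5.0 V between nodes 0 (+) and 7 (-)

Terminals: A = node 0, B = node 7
Nodal analysis, taking node 7 as the 0 V reference.
Source V1 fixes V_0 = 5 V.
KCL at each unknown node (sum of currents leaving = 0; resistances in Ω):
  Node 1: (V_1 - V_2)/43000 + (V_1 - V_3)/270 + (V_1 - V_5)/5.6 + (V_1 - V_6)/160 + (V_1 - 0)/180 = 0
  Node 2: (V_2 - 5)/1.5 + (V_2 - V_4)/68 + (V_2 - V_1)/43000 + (V_2 - V_5)/820 + (V_2 - V_6)/2700 = 0
  Node 3: (V_3 - V_4)/470 + (V_3 - 5)/3 + (V_3 - V_1)/270 + (V_3 - V_6)/130 + (V_3 - 0)/2.2 = 0
  Node 4: (V_4 - V_2)/68 + (V_4 - V_6)/18 + (V_4 - V_3)/470 + (V_4 - V_5)/4.7 + (V_4 - 5)/56 + (V_4 - 0)/39000 = 0
  Node 5: (V_5 - V_4)/4.7 + (V_5 - V_1)/5.6 + (V_5 - V_2)/820 = 0
  Node 6: (V_6 - V_4)/18 + (V_6 - V_1)/160 + (V_6 - V_2)/2700 + (V_6 - V_3)/130 = 0
Collecting terms (coefficients in siemens):
  0.1941·V_1 - 0.00002326·V_2 - 0.003704·V_3 - 0.1786·V_5 - 0.00625·V_6 = 0
  0.683·V_2 - 0.00002326·V_1 - 0.01471·V_4 - 0.00122·V_5 - 0.0003704·V_6 = 3.333
  0.8014·V_3 - 0.003704·V_1 - 0.002128·V_4 - 0.007692·V_6 = 1.667
  0.303·V_4 - 0.01471·V_2 - 0.002128·V_3 - 0.2128·V_5 - 0.05556·V_6 = 0.08929
  0.3926·V_5 - 0.1786·V_1 - 0.00122·V_2 - 0.2128·V_4 = 0
  0.06987·V_6 - 0.00625·V_1 - 0.0003704·V_2 - 0.007692·V_3 - 0.05556·V_4 = 0
Solving these 6 simultaneous equations (Gaussian elimination) gives:
  V_1 = 3.57 V, V_2 = 4.971 V, V_3 = 2.141 V, V_4 = 3.818 V
  V_5 = 3.709 V, V_6 = 3.617 V
The requested potential is V_2 = 4.971 V.

Final answer: V_2 = 4.971 V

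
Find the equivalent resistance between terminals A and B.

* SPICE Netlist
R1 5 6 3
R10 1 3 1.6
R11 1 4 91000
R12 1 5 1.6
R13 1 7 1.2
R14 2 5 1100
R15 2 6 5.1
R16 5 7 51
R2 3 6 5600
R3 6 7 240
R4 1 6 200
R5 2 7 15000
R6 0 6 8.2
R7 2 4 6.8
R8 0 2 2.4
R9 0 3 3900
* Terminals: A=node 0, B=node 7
The network is not a plain series/parallel combination. Inject a 1 A test current into terminal A (node 0) and return it from terminal B (node 7); then R_eq = V_A / (1 A).
Nodal analysis, taking node 7 as the 0 V reference.
Current source I_test pushes 1 A into node 0 and draws it out of node 7.
KCL at each unknown node (sum of currents leaving = 0; resistances in Ω):
  Node 0: (V_0 - V_6)/8.2 + (V_0 - V_2)/2.4 + (V_0 - V_3)/3900 - 1 = 0
  Node 1: (V_1 - V_6)/200 + (V_1 - V_3)/1.6 + (V_1 - V_4)/91000 + (V_1 - V_5)/1.6 + (V_1 - 0)/1.2 = 0
  Node 2: (V_2 - V_0)/2.4 + (V_2 - 0)/15000 + (V_2 - V_4)/6.8 + (V_2 - V_5)/1100 + (V_2 - V_6)/5.1 = 0
  Node 3: (V_3 - V_0)/3900 + (V_3 - V_1)/1.6 + (V_3 - V_6)/5600 = 0
  Node 4: (V_4 - V_1)/91000 + (V_4 - V_2)/6.8 = 0
  Node 5: (V_5 - V_1)/1.6 + (V_5 - V_2)/1100 + (V_5 - V_6)/3 + (V_5 - 0)/51 = 0
  Node 6: (V_6 - V_0)/8.2 + (V_6 - V_1)/200 + (V_6 - V_2)/5.1 + (V_6 - V_3)/5600 + (V_6 - V_5)/3 + (V_6 - 0)/240 = 0
Collecting terms (coefficients in siemens):
  0.5389·V_0 - 0.4167·V_2 - 0.0002564·V_3 - 0.122·V_6 = 1
  2.088·V_1 - 0.625·V_3 - 0.00001099·V_4 - 0.625·V_5 - 0.005·V_6 = 0
  0.7608·V_2 - 0.4167·V_0 - 0.1471·V_4 - 0.0009091·V_5 - 0.1961·V_6 = 0
  0.6254·V_3 - 0.0002564·V_0 - 0.625·V_1 - 0.0001786·V_6 = 0
  0.1471·V_4 - 0.00001099·V_1 - 0.1471·V_2 = 0
  0.9789·V_5 - 0.625·V_1 - 0.0009091·V_2 - 0.3333·V_6 = 0
  0.6607·V_6 - 0.122·V_0 - 0.005·V_1 - 0.1961·V_2 - 0.0001786·V_3 - 0.3333·V_5 = 0
Solving these 7 simultaneous equations (Gaussian elimination) gives:
  V_0 = 9.293 V, V_1 = 1.112 V, V_2 = 8.038 V, V_3 = 1.117 V
  V_4 = 8.037 V, V_5 = 2.556 V, V_6 = 5.399 V
R_eq = V_0 / 1 A = 9.293 Ω

Final answer: 9.293 Ω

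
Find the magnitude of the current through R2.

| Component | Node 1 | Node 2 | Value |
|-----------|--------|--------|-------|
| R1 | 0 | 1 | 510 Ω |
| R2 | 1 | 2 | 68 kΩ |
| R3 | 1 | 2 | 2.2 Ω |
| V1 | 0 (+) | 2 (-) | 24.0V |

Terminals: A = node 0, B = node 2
Nodal analysis, taking node 2 as the 0 V reference.
Source V1 fixes V_0 = 24 V.
KCL at each unknown node (sum of currents leaving = 0; resistances in Ω):
  Node 1: (V_1 - 24)/510 + (V_1 - 0)/68000 + (V_1 - 0)/2.2 = 0
Collecting terms: 0.4565 × V_1 = 0.04706  =>  V_1 = 0.1031 V
I_R2 = (V_1 - V_2)/R2 = (0.1031 - 0)/68000 = 0.000001516 A
|I_R2| = 0.000001516 A

Final answer: |I_R2| = 1.516e-06 A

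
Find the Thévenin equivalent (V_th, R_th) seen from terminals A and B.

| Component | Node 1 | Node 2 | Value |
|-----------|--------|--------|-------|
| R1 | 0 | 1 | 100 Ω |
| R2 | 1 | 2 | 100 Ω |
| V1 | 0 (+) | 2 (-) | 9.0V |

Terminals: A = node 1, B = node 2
Step 1 — V_th is the open-circuit voltage V_A - V_B (nothing connected across the terminals).
Nodal analysis, taking node 2 as the 0 V reference.
Source V1 fixes V_0 = 9 V.
KCL at each unknown node (sum of currents leaving = 0; resistances in Ω):
  Node 1: (V_1 - 9)/100 + (V_1 - 0)/100 = 0
Collecting terms: 0.02 × V_1 = 0.09  =>  V_1 = 4.5 V
V_th = V_1 - V_2 = 4.5 - 0 = 4.5 V
Step 2 — R_th: zero the source — replace V1 by a short circuit (node 2 merges into node 0) — and find the resistance seen between A (node 1) and B (node 0).
Reduce the network between node 1 (A) and node 0 (B) by series/parallel combination:
  Rp1 = R1 ‖ R2 (parallel, both between nodes 0 and 1) = 1/(1/100 + 1/100) = 50 Ω
R_th = 50 Ω

Final answer: V_th = 4.5 V, R_th = 50 Ω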